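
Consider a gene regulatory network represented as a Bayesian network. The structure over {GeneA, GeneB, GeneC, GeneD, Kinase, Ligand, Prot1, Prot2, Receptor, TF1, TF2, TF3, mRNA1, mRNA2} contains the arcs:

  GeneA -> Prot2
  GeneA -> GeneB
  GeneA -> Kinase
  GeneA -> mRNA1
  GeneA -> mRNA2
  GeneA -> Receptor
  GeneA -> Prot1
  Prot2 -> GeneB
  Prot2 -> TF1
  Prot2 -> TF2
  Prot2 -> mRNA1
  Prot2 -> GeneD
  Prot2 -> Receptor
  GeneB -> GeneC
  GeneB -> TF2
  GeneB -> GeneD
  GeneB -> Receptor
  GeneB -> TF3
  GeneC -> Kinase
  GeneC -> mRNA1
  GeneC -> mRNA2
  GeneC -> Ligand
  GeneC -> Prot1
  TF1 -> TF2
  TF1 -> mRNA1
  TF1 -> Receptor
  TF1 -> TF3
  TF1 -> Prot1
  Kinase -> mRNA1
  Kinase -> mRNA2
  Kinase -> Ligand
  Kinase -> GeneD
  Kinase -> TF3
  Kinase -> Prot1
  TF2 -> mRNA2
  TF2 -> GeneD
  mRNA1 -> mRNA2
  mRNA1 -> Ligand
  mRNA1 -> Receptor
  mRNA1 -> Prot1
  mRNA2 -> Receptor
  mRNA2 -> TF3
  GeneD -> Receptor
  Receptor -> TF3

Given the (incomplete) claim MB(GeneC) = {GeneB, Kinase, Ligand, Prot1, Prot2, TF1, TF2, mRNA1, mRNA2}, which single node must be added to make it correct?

GeneA

Parents of GeneC: GeneB.
GeneC has children Kinase, Ligand, Prot1, mRNA1, mRNA2.
Co-parents of GeneC (other parents of its children):
  Kinase's other parent is GeneA.
  mRNA1's other parents are GeneA, Kinase, Prot2, TF1.
  parents(mRNA2) \ {GeneC} = {GeneA, Kinase, TF2, mRNA1}.
  parents(Ligand) \ {GeneC} = {Kinase, mRNA1}.
  parents(Prot1) \ {GeneC} = {GeneA, Kinase, TF1, mRNA1}.
MB(GeneC) = {GeneA, GeneB, Kinase, Ligand, Prot1, Prot2, TF1, TF2, mRNA1, mRNA2}.
Comparing with the claimed set, GeneA is missing.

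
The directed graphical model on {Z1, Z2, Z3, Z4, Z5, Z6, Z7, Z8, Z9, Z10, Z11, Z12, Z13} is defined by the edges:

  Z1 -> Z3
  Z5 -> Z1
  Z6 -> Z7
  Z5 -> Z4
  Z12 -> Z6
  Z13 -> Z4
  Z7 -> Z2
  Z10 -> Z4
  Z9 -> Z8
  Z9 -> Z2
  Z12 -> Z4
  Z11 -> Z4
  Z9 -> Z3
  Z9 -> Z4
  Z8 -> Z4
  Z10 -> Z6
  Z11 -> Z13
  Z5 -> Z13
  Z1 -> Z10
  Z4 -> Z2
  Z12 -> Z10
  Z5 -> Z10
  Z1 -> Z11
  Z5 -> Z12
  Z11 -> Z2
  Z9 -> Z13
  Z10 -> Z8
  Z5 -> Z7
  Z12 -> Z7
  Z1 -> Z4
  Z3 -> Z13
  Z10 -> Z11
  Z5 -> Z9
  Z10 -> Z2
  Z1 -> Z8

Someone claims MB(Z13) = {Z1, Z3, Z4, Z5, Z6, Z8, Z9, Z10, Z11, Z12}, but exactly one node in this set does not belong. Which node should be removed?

Z6

The Markov blanket of a node is its parents, its children, and the other parents of its children.
Z13's parents: Z3, Z5, Z9, Z11.
Ch(Z13) = {Z4}.
Co-parents of Z13 (other parents of its children):
  Z4: Z1, Z5, Z8, Z9, Z10, Z11, Z12
MB(Z13) = {Z1, Z3, Z4, Z5, Z8, Z9, Z10, Z11, Z12}.
Z6 is neither a parent, child, nor co-parent of Z13, so it does not belong.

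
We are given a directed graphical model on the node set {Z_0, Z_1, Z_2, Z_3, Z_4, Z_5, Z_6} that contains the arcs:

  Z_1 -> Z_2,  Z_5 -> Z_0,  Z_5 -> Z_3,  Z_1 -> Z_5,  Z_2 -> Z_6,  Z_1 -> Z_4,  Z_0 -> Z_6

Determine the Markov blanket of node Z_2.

The Markov blanket of a node is its parents, its children, and the other parents of its children.
Ch(Z_2) = {Z_6}.
Parents of Z_2: Z_1.
Other parents of Z_2's children:
  Z_6: Z_0
MB(Z_2) = {Z_0, Z_1, Z_6}.

{Z_0, Z_1, Z_6}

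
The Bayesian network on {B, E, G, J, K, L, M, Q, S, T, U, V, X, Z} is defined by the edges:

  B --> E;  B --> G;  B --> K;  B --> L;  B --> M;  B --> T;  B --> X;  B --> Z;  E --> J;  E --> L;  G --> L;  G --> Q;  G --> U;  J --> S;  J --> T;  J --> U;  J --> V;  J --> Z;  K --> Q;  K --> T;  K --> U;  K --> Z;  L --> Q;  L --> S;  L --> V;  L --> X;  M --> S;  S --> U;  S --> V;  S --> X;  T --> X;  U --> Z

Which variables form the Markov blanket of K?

A node's Markov blanket = Pa ∪ Ch ∪ (parents of Ch other than the node itself).
K has parent B.
Children of K: Q, T, U, Z.
For each child, the remaining parents (spouses of K):
  Q also has parents G, L.
  parents(T) \ {K} = {B, J}.
  U's other parents are G, J, S.
  Z also has parents B, J, U.
Union: {B} ∪ {Q, T, U, Z} ∪ {B, G, J, L, S, U} = {B, G, J, L, Q, S, T, U, Z}.

{B, G, J, L, Q, S, T, U, Z}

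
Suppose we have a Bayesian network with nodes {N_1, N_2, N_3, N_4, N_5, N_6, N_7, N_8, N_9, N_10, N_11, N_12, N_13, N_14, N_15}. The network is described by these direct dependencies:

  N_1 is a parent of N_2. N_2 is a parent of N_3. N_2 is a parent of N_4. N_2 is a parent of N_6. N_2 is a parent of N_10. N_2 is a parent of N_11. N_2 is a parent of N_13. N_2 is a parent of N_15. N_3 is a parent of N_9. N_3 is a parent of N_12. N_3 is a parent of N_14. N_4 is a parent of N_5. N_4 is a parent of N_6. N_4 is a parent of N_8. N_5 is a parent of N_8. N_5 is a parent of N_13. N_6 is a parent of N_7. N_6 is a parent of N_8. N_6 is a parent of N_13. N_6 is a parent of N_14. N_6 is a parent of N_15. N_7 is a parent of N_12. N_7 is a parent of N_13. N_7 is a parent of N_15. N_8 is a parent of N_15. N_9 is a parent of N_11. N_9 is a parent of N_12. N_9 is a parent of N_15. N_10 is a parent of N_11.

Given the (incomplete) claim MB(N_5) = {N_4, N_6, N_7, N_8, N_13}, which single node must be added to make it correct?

N_2

Pa(N_5) = {N_4}.
Children of N_5: N_8, N_13.
Co-parents of N_5 (other parents of its children):
  N_8 also has parents N_4, N_6.
  N_13 also has parents N_2, N_6, N_7.
MB(N_5) = {N_2, N_4, N_6, N_7, N_8, N_13}.
Comparing with the claimed set, N_2 is missing.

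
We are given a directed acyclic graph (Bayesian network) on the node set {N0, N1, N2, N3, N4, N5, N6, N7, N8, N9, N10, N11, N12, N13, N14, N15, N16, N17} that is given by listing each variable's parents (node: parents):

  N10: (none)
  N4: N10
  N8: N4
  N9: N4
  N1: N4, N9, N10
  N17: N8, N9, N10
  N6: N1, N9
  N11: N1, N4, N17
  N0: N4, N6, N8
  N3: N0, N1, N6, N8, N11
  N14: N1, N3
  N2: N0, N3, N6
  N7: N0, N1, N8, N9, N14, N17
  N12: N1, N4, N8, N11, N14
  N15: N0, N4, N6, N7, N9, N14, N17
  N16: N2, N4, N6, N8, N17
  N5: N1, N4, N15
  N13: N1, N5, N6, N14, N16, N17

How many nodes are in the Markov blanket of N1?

16

The Markov blanket of a node is its parents, its children, and the other parents of its children.
N1's parents: N4, N9, N10.
N1's children: N3, N5, N6, N7, N11, N12, N13, N14.
Co-parents of N1 (other parents of its children):
  N6 also has parent N9.
  N11 also has parents N4, N17.
  N3 also has parents N0, N6, N8, N11.
  N14 also has parent N3.
  N7 also has parents N0, N8, N9, N14, N17.
  N12's other parents are N4, N8, N11, N14.
  parents(N5) \ {N1} = {N4, N15}.
  N13 also has parents N5, N6, N14, N16, N17.
MB(N1) = {N0, N3, N4, N5, N6, N7, N8, N9, N10, N11, N12, N13, N14, N15, N16, N17}, which has 16 nodes.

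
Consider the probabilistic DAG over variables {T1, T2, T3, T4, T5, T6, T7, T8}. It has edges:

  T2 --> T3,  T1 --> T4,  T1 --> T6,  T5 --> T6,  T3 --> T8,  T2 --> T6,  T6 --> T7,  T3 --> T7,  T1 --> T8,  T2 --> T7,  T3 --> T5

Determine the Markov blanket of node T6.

{T1, T2, T3, T5, T7}

A node's Markov blanket = Pa ∪ Ch ∪ (parents of Ch other than the node itself).
Pa(T6) = {T1, T2, T5}.
Ch(T6) = {T7}.
Parents of each child, excluding T6:
  T7's other parents are T2, T3.
Union: {T1, T2, T5} ∪ {T7} ∪ {T2, T3} = {T1, T2, T3, T5, T7}.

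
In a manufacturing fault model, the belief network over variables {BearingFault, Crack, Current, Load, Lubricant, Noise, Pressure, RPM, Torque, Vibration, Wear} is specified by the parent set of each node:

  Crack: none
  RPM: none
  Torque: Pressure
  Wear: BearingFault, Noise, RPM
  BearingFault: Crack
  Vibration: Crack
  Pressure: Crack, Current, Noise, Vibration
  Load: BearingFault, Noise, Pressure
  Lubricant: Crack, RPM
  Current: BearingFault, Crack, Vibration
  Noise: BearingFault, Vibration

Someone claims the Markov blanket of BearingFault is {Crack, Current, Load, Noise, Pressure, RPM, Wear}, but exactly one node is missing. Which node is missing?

Vibration

Ch(BearingFault) = {Current, Load, Noise, Wear}.
BearingFault has parent Crack.
Parents of each child, excluding BearingFault:
  Current's other parents are Crack, Vibration.
  parents(Noise) \ {BearingFault} = {Vibration}.
  parents(Load) \ {BearingFault} = {Noise, Pressure}.
  Wear's other parents are Noise, RPM.
MB(BearingFault) = {Crack, Current, Load, Noise, Pressure, RPM, Vibration, Wear}.
Comparing with the claimed set, Vibration is missing.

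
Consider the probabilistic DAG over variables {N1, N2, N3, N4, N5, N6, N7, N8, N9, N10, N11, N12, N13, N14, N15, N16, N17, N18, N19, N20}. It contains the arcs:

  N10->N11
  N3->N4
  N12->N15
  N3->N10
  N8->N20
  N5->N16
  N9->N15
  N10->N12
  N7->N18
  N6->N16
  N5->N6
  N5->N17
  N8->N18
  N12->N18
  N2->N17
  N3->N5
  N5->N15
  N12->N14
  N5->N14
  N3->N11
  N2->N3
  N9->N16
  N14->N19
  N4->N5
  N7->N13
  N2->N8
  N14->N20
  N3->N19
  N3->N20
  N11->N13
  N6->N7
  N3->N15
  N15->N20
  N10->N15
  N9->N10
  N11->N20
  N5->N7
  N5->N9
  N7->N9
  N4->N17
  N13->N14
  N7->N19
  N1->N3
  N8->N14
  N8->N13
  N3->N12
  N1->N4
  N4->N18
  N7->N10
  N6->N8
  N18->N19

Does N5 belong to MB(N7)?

Yes

N5 is a parent of N7.
So N5 ∈ MB(N7).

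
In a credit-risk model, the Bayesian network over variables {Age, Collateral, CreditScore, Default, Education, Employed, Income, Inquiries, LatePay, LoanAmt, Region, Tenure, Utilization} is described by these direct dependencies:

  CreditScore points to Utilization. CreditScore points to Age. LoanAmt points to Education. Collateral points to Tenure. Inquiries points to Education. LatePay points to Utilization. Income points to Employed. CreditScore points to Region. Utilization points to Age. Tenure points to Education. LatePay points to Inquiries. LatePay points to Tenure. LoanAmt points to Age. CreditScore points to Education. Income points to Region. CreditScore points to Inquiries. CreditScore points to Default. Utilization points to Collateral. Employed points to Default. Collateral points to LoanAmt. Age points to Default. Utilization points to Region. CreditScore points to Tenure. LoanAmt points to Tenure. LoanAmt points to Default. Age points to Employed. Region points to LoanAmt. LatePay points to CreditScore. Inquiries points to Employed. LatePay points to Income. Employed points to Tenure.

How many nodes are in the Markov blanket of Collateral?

7

Collateral's parents: Utilization.
Ch(Collateral) = {LoanAmt, Tenure}.
Parents of each child, excluding Collateral:
  parents(LoanAmt) \ {Collateral} = {Region}.
  Tenure's other parents are CreditScore, Employed, LatePay, LoanAmt.
MB(Collateral) = {CreditScore, Employed, LatePay, LoanAmt, Region, Tenure, Utilization}, which has 7 nodes.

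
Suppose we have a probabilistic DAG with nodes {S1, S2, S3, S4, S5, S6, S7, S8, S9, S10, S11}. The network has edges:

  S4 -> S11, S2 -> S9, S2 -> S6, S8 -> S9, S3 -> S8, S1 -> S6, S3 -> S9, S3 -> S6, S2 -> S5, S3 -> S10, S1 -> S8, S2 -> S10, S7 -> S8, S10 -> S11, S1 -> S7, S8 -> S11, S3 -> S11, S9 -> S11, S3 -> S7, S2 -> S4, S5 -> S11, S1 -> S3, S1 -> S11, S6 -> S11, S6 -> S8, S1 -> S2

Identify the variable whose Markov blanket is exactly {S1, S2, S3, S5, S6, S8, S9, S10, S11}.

S4

The target node must have every member of {S1, S2, S3, S5, S6, S8, S9, S10, S11} as a parent, child, or co-parent, and no others.
Parents of S4: S2; children: S11; co-parents: S1, S3, S5, S6, S8, S9, S10.
These exactly cover the given set, so the node is S4.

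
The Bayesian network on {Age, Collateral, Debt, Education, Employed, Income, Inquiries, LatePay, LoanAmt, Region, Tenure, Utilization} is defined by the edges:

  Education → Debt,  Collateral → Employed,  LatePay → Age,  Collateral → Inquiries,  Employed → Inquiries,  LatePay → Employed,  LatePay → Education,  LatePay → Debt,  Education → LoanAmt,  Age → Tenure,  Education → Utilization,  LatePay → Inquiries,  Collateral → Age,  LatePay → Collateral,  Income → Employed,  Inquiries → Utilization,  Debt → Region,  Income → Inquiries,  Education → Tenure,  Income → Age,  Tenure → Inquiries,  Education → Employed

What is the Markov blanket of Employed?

{Collateral, Education, Income, Inquiries, LatePay, Tenure}

Parents of Employed: Collateral, Education, Income, LatePay.
Employed has child Inquiries.
Parents of each child, excluding Employed:
  Inquiries: Collateral, Income, LatePay, Tenure
Union: {Collateral, Education, Income, LatePay} ∪ {Inquiries} ∪ {Collateral, Income, LatePay, Tenure} = {Collateral, Education, Income, Inquiries, LatePay, Tenure}.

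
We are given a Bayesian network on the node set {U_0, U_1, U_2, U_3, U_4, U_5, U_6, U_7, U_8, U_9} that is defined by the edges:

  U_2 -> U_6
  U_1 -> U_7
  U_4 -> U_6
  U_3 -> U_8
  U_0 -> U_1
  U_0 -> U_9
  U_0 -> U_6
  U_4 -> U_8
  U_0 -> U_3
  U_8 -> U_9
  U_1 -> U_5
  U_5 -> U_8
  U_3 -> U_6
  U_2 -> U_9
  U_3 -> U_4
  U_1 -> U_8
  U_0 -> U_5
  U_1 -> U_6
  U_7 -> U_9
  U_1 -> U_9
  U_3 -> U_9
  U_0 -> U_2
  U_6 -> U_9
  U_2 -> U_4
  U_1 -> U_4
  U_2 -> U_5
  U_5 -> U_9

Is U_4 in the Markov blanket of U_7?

Recall MB(v) = parents ∪ children ∪ spouses, where spouses are the other parents of v's children.
U_7's parents: U_1.
U_7's children: U_9.
Co-parents of U_7 (other parents of its children):
  parents(U_9) \ {U_7} = {U_0, U_1, U_2, U_3, U_5, U_6, U_8}.
MB(U_7) = {U_0, U_1, U_2, U_3, U_5, U_6, U_8, U_9}; U_4 is not in this set.

No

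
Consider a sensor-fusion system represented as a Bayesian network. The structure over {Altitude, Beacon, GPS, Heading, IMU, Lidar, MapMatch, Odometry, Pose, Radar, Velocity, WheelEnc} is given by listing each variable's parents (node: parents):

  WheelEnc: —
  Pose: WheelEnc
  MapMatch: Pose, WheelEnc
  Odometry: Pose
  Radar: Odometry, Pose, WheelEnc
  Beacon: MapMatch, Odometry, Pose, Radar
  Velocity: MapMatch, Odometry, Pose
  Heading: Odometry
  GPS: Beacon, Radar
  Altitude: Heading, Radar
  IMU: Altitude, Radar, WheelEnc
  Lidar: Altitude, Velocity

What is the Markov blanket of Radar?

Radar has children Altitude, Beacon, GPS, IMU.
Radar has parents Odometry, Pose, WheelEnc.
Other parents of Radar's children:
  Beacon's other parents are MapMatch, Odometry, Pose.
  GPS's other parent is Beacon.
  parents(Altitude) \ {Radar} = {Heading}.
  IMU's other parents are Altitude, WheelEnc.
Taking the union gives {Altitude, Beacon, GPS, Heading, IMU, MapMatch, Odometry, Pose, WheelEnc}.

{Altitude, Beacon, GPS, Heading, IMU, MapMatch, Odometry, Pose, WheelEnc}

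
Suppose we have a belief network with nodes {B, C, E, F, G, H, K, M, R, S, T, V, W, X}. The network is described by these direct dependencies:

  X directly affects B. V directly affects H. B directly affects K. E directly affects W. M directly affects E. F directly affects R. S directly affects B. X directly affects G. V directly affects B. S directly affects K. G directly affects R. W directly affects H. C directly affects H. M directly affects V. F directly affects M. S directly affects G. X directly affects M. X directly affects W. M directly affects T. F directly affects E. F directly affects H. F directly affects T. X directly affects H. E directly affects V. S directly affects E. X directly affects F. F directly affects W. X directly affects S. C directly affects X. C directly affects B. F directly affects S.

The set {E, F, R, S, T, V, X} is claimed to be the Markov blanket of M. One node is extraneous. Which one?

R

M's children: E, T, V.
M has parents F, X.
Other parents of M's children:
  E also has parents F, S.
  parents(V) \ {M} = {E}.
  parents(T) \ {M} = {F}.
MB(M) = {E, F, S, T, V, X}.
R is neither a parent, child, nor co-parent of M, so it does not belong.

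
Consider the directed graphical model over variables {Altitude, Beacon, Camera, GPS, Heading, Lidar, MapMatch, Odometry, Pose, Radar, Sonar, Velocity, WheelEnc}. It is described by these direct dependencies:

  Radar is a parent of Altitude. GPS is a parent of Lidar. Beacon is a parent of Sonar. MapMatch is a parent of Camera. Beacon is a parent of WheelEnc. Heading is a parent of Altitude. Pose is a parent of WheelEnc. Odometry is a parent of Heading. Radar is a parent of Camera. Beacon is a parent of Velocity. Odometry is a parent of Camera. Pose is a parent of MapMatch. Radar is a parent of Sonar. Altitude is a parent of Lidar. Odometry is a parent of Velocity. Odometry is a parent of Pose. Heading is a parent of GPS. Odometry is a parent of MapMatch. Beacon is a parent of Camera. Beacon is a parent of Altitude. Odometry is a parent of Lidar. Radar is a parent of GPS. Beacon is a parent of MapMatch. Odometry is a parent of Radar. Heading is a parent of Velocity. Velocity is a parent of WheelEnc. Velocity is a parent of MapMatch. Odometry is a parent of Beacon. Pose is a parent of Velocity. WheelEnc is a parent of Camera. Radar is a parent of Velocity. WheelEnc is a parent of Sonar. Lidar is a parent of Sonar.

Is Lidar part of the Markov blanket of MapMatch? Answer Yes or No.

MapMatch's parents: Beacon, Odometry, Pose, Velocity.
Ch(MapMatch) = {Camera}.
Co-parents of MapMatch (other parents of its children):
  parents(Camera) \ {MapMatch} = {Beacon, Odometry, Radar, WheelEnc}.
MB(MapMatch) = {Beacon, Camera, Odometry, Pose, Radar, Velocity, WheelEnc}; Lidar is not in this set.

No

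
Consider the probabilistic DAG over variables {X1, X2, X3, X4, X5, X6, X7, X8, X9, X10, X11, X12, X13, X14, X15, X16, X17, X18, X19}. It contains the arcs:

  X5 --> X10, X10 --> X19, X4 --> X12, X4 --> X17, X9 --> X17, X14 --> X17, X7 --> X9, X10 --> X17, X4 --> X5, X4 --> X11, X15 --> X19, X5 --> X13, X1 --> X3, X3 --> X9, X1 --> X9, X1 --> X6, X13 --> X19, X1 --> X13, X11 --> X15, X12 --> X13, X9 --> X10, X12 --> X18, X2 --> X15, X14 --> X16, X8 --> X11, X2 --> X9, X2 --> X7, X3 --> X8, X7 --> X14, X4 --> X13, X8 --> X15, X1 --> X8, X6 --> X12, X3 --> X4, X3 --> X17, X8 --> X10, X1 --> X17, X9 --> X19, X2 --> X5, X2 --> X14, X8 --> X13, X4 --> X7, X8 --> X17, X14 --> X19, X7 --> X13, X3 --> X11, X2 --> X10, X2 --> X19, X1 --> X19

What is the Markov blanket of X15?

Ch(X15) = {X19}.
X15 has parents X2, X8, X11.
Co-parents of X15 (other parents of its children):
  X19's other parents are X1, X2, X9, X10, X13, X14.
Taking the union gives {X1, X2, X8, X9, X10, X11, X13, X14, X19}.

{X1, X2, X8, X9, X10, X11, X13, X14, X19}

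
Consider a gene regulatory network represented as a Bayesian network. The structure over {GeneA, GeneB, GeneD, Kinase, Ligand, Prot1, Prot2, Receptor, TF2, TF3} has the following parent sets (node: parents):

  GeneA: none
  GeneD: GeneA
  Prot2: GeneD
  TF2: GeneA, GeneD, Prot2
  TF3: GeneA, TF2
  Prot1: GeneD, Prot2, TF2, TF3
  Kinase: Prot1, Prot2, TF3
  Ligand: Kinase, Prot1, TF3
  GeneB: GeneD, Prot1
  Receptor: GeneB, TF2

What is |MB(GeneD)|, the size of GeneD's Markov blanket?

GeneD has parent GeneA.
GeneD has children GeneB, Prot1, Prot2, TF2.
Other parents of GeneD's children:
  Prot2: no additional parents.
  TF2 also has parents GeneA, Prot2.
  Prot1 also has parents Prot2, TF2, TF3.
  GeneB's other parent is Prot1.
MB(GeneD) = {GeneA, GeneB, Prot1, Prot2, TF2, TF3}, which has 6 nodes.

6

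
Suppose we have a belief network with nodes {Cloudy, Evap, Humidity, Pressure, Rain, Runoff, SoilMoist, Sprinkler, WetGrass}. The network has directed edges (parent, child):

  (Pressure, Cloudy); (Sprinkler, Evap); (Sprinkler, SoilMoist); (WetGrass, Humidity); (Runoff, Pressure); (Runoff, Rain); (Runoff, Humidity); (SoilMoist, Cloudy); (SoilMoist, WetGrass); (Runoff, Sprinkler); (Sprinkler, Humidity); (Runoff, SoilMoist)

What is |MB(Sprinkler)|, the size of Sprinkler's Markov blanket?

5

Recall MB(v) = parents ∪ children ∪ spouses, where spouses are the other parents of v's children.
Sprinkler's children: Evap, Humidity, SoilMoist.
Parents of Sprinkler: Runoff.
For each child, the remaining parents (spouses of Sprinkler):
  SoilMoist also has parent Runoff.
  Evap has no other parent.
  Humidity's other parents are Runoff, WetGrass.
MB(Sprinkler) = {Evap, Humidity, Runoff, SoilMoist, WetGrass}, which has 5 nodes.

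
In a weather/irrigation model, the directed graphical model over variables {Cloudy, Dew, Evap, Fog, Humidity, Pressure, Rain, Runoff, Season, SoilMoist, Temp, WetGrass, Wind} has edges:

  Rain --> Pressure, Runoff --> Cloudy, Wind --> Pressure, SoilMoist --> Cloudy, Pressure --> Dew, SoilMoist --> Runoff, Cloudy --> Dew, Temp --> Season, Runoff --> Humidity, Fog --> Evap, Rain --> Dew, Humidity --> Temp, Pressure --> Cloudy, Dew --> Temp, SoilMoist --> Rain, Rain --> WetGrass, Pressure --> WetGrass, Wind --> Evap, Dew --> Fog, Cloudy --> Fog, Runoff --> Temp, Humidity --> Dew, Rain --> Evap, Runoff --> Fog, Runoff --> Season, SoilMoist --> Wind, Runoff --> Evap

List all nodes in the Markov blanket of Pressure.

{Cloudy, Dew, Humidity, Rain, Runoff, SoilMoist, WetGrass, Wind}

A node's Markov blanket = Pa ∪ Ch ∪ (parents of Ch other than the node itself).
Pressure's children: Cloudy, Dew, WetGrass.
Pressure has parents Rain, Wind.
Other parents of Pressure's children:
  Cloudy also has parents Runoff, SoilMoist.
  parents(WetGrass) \ {Pressure} = {Rain}.
  parents(Dew) \ {Pressure} = {Cloudy, Humidity, Rain}.
MB(Pressure) = {Cloudy, Dew, Humidity, Rain, Runoff, SoilMoist, WetGrass, Wind}.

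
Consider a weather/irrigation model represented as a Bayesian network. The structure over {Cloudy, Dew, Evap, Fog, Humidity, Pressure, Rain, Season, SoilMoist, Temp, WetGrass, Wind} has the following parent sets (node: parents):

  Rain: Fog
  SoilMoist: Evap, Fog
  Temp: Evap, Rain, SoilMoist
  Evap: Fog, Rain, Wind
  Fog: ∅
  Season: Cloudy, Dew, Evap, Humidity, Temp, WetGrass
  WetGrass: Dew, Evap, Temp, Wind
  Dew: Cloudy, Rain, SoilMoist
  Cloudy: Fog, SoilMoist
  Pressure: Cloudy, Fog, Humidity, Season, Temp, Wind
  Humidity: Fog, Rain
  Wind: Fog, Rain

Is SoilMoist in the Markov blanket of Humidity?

No

By definition, MB(Humidity) is built from Humidity's parents, Humidity's children, and the co-parents of Humidity.
Humidity's children: Pressure, Season.
Humidity's parents: Fog, Rain.
Co-parents of Humidity (other parents of its children):
  Season: Cloudy, Dew, Evap, Temp, WetGrass
  Pressure: Cloudy, Fog, Season, Temp, Wind
MB(Humidity) = {Cloudy, Dew, Evap, Fog, Pressure, Rain, Season, Temp, WetGrass, Wind}; SoilMoist is not in this set.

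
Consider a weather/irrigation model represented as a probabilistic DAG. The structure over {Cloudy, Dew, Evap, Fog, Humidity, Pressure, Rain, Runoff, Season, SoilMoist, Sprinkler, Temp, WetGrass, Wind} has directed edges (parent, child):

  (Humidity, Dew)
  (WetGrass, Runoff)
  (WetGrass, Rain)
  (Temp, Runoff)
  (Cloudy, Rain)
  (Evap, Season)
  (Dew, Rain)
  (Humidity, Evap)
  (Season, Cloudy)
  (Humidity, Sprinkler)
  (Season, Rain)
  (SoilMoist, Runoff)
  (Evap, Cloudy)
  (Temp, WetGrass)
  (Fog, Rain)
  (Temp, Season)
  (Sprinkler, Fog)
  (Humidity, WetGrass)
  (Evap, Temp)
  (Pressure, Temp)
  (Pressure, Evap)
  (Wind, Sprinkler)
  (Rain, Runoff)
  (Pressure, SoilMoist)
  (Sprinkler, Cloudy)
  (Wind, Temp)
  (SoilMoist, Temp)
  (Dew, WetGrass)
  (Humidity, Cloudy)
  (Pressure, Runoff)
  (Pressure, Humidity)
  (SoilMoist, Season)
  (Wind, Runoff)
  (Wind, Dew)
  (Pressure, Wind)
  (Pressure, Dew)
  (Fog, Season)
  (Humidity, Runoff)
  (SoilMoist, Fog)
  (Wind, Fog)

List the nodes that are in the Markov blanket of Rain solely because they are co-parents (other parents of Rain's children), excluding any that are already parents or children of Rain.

{Humidity, Pressure, SoilMoist, Temp, Wind}

Children of Rain: Runoff.
  Runoff: Humidity, Pressure, SoilMoist, Temp, WetGrass, Wind
Excluding nodes already adjacent to Rain (Cloudy, Dew, Fog, Runoff, Season, WetGrass), the co-parent-only contribution is {Humidity, Pressure, SoilMoist, Temp, Wind}.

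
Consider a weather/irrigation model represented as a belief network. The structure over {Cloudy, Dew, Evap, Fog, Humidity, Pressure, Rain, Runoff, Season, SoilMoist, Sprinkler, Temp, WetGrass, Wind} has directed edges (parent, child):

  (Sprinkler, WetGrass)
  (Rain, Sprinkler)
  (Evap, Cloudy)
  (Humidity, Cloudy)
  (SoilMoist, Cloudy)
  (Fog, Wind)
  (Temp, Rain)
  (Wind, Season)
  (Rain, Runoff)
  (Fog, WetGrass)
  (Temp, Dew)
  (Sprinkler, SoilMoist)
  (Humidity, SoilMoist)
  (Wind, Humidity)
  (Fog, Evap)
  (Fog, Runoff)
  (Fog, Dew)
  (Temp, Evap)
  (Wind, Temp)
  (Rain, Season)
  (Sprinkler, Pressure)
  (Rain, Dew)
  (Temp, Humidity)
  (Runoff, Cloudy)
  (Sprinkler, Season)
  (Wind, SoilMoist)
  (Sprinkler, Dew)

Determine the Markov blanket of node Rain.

Recall MB(v) = parents ∪ children ∪ spouses, where spouses are the other parents of v's children.
Rain's children: Dew, Runoff, Season, Sprinkler.
Rain's parents: Temp.
Co-parents of Rain (other parents of its children):
  Sprinkler: no additional parents.
  Dew also has parents Fog, Sprinkler, Temp.
  Runoff's other parent is Fog.
  Season's other parents are Sprinkler, Wind.
Union: {Temp} ∪ {Dew, Runoff, Season, Sprinkler} ∪ {Fog, Sprinkler, Temp, Wind} = {Dew, Fog, Runoff, Season, Sprinkler, Temp, Wind}.

{Dew, Fog, Runoff, Season, Sprinkler, Temp, Wind}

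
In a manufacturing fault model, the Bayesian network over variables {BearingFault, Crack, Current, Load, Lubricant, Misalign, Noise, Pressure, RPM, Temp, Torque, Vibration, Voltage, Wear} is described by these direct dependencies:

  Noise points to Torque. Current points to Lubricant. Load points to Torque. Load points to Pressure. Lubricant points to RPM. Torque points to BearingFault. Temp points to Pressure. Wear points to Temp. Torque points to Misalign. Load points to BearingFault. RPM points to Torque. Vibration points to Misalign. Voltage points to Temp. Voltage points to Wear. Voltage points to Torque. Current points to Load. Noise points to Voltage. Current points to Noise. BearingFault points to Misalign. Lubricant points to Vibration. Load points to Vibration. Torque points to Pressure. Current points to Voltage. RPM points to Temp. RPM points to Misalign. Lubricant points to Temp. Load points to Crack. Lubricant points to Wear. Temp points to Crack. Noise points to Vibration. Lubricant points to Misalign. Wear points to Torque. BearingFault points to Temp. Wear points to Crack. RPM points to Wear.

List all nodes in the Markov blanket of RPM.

The Markov blanket of a node is its parents, its children, and the other parents of its children.
Parents of RPM: Lubricant.
Ch(RPM) = {Misalign, Temp, Torque, Wear}.
Other parents of RPM's children:
  Wear also has parents Lubricant, Voltage.
  parents(Torque) \ {RPM} = {Load, Noise, Voltage, Wear}.
  Misalign's other parents are BearingFault, Lubricant, Torque, Vibration.
  parents(Temp) \ {RPM} = {BearingFault, Lubricant, Voltage, Wear}.
MB(RPM) = {BearingFault, Load, Lubricant, Misalign, Noise, Temp, Torque, Vibration, Voltage, Wear}.

{BearingFault, Load, Lubricant, Misalign, Noise, Temp, Torque, Vibration, Voltage, Wear}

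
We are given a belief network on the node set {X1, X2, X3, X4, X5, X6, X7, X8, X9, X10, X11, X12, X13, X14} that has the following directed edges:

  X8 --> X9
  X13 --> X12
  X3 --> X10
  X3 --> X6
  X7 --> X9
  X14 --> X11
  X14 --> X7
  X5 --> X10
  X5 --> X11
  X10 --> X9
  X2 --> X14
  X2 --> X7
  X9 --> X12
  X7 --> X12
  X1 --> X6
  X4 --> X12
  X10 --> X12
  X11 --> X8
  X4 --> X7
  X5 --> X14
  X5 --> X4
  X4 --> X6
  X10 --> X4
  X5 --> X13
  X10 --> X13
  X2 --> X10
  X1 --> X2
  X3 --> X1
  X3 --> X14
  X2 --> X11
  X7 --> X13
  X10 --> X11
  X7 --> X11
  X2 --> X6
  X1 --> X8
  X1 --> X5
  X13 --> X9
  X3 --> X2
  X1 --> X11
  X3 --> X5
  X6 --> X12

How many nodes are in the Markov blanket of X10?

The Markov blanket of a node is its parents, its children, and the other parents of its children.
Parents of X10: X2, X3, X5.
X10's children: X4, X9, X11, X12, X13.
Other parents of X10's children:
  X4: X5
  X11: X1, X2, X5, X7, X14
  X13: X5, X7
  X9: X7, X8, X13
  X12: X4, X6, X7, X9, X13
MB(X10) = {X1, X2, X3, X4, X5, X6, X7, X8, X9, X11, X12, X13, X14}, which has 13 nodes.

13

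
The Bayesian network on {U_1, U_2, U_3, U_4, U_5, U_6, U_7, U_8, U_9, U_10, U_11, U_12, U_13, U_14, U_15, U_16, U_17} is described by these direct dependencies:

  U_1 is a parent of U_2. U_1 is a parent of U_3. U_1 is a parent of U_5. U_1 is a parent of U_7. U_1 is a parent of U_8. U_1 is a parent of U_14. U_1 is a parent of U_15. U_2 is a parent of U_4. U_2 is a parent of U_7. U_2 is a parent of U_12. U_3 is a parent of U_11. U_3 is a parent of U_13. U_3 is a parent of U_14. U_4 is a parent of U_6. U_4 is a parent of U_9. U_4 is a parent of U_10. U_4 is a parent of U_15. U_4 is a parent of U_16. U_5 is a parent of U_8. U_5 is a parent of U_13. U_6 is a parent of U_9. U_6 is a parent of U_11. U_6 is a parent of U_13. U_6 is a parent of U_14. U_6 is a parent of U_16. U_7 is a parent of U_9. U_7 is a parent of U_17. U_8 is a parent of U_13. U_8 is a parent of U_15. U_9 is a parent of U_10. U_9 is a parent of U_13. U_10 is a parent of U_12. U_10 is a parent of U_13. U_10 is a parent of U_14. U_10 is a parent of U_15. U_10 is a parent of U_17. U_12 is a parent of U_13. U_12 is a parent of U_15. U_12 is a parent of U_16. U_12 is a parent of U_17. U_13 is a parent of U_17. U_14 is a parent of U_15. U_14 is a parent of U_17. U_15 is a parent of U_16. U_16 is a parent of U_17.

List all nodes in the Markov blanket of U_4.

{U_1, U_2, U_6, U_7, U_8, U_9, U_10, U_12, U_14, U_15, U_16}

By definition, MB(U_4) is built from U_4's parents, U_4's children, and the co-parents of U_4.
U_4 has children U_6, U_9, U_10, U_15, U_16.
U_4 has parent U_2.
Other parents of U_4's children:
  U_6: no additional parents.
  parents(U_9) \ {U_4} = {U_6, U_7}.
  parents(U_10) \ {U_4} = {U_9}.
  U_15's other parents are U_1, U_8, U_10, U_12, U_14.
  parents(U_16) \ {U_4} = {U_6, U_12, U_15}.
Union: {U_2} ∪ {U_6, U_9, U_10, U_15, U_16} ∪ {U_1, U_6, U_7, U_8, U_9, U_10, U_12, U_14, U_15} = {U_1, U_2, U_6, U_7, U_8, U_9, U_10, U_12, U_14, U_15, U_16}.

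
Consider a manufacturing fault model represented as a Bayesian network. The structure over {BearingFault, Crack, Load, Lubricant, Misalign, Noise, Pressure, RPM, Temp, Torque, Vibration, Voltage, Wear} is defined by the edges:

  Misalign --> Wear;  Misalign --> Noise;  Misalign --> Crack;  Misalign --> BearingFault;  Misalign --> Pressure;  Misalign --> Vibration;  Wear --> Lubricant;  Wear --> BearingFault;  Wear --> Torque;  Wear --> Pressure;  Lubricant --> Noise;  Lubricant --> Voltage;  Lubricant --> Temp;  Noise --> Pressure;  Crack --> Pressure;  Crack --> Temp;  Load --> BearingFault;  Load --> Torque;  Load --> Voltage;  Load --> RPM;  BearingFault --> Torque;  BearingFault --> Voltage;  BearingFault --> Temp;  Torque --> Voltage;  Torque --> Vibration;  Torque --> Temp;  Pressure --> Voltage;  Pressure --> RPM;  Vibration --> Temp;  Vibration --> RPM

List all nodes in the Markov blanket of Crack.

{BearingFault, Lubricant, Misalign, Noise, Pressure, Temp, Torque, Vibration, Wear}

A node's Markov blanket = Pa ∪ Ch ∪ (parents of Ch other than the node itself).
Children of Crack: Pressure, Temp.
Crack's parents: Misalign.
Co-parents of Crack (other parents of its children):
  Pressure: Misalign, Noise, Wear
  Temp: BearingFault, Lubricant, Torque, Vibration
MB(Crack) = {BearingFault, Lubricant, Misalign, Noise, Pressure, Temp, Torque, Vibration, Wear}.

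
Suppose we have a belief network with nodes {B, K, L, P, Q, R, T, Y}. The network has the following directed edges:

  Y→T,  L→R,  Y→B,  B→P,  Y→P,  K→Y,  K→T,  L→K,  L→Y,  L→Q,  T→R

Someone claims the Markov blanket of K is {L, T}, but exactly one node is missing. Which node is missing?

By definition, MB(K) is built from K's parents, K's children, and the co-parents of K.
K's parents: L.
Children of K: T, Y.
Parents of each child, excluding K:
  parents(Y) \ {K} = {L}.
  parents(T) \ {K} = {Y}.
MB(K) = {L, T, Y}.
Comparing with the claimed set, Y is missing.

Y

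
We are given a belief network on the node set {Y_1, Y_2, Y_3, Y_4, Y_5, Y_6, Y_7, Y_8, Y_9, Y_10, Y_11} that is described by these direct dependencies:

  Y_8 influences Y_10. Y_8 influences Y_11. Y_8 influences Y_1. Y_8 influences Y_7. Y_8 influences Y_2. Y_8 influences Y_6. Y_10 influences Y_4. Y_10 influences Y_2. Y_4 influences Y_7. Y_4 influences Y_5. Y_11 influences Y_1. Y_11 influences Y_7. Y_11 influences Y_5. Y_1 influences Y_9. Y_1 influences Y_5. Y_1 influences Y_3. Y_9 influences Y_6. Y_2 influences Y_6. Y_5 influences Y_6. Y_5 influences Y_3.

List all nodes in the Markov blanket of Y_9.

By definition, MB(Y_9) is built from Y_9's parents, Y_9's children, and the co-parents of Y_9.
Parents of Y_9: Y_1.
Y_9's children: Y_6.
Co-parents of Y_9 (other parents of its children):
  Y_6: Y_2, Y_5, Y_8
Taking the union gives {Y_1, Y_2, Y_5, Y_6, Y_8}.

{Y_1, Y_2, Y_5, Y_6, Y_8}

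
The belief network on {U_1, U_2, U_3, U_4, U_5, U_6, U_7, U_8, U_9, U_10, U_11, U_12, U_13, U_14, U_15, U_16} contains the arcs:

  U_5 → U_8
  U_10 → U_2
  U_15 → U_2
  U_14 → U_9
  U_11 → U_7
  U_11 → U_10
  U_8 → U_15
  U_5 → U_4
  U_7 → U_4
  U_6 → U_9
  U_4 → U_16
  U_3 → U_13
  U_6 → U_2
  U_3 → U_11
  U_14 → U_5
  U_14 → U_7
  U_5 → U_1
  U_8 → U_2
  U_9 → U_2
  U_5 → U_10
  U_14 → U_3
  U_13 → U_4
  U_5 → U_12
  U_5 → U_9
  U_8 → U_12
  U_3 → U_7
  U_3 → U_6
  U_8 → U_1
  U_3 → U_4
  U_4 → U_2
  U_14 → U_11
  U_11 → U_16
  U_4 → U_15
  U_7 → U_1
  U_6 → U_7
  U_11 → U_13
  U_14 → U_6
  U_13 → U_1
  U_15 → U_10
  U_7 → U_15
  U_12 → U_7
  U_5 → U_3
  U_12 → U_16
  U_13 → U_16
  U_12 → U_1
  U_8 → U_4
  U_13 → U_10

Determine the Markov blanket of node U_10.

{U_2, U_4, U_5, U_6, U_8, U_9, U_11, U_13, U_15}

U_10 has child U_2.
U_10's parents: U_5, U_11, U_13, U_15.
For each child, the remaining parents (spouses of U_10):
  U_2: U_4, U_6, U_8, U_9, U_15
So the Markov blanket of U_10 is {U_2, U_4, U_5, U_6, U_8, U_9, U_11, U_13, U_15}.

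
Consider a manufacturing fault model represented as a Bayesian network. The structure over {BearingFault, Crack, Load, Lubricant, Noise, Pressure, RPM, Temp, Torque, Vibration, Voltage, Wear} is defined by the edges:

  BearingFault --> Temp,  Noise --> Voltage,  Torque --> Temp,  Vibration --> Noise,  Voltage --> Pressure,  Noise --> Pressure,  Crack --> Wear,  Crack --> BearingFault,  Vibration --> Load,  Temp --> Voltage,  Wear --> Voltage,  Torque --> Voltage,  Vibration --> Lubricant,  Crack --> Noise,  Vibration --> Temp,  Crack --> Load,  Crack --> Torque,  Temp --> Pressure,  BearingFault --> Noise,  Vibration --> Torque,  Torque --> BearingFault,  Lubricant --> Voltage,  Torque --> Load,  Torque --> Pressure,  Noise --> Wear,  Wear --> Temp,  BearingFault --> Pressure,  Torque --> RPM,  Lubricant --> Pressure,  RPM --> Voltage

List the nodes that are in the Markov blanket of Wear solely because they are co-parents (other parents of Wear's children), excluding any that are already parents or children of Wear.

{BearingFault, Lubricant, RPM, Torque, Vibration}

Children of Wear: Temp, Voltage.
  Temp also has parents BearingFault, Torque, Vibration.
  parents(Voltage) \ {Wear} = {Lubricant, Noise, RPM, Temp, Torque}.
Excluding nodes already adjacent to Wear (Crack, Noise, Temp, Voltage), the co-parent-only contribution is {BearingFault, Lubricant, RPM, Torque, Vibration}.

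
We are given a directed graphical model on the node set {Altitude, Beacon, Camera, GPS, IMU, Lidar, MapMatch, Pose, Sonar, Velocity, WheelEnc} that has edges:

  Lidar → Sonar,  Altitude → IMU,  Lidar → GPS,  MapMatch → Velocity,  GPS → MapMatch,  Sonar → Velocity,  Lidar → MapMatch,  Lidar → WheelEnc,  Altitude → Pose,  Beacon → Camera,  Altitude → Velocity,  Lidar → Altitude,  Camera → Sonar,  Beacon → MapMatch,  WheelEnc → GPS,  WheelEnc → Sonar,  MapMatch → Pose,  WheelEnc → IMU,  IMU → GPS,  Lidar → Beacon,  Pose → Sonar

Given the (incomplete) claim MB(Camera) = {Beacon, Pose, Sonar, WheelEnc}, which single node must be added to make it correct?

By definition, MB(Camera) is built from Camera's parents, Camera's children, and the co-parents of Camera.
Camera has parent Beacon.
Ch(Camera) = {Sonar}.
For each child, the remaining parents (spouses of Camera):
  Sonar: Lidar, Pose, WheelEnc
MB(Camera) = {Beacon, Lidar, Pose, Sonar, WheelEnc}.
Comparing with the claimed set, Lidar is missing.

Lidar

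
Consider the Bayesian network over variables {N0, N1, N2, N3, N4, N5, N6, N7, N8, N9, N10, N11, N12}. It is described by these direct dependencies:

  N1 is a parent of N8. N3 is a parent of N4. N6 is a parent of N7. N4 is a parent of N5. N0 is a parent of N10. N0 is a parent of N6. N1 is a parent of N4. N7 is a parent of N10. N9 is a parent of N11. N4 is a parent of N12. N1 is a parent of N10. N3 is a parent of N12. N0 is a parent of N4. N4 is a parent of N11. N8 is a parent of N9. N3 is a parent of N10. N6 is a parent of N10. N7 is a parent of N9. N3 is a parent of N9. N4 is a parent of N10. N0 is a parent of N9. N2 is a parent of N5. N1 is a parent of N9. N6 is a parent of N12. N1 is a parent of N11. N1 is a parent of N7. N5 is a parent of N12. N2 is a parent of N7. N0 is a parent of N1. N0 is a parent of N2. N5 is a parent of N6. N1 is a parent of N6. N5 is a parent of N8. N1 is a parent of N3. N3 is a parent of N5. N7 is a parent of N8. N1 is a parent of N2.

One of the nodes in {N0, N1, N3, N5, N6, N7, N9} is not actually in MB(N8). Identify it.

N6

The Markov blanket of a node is its parents, its children, and the other parents of its children.
Parents of N8: N1, N5, N7.
N8's children: N9.
For each child, the remaining parents (spouses of N8):
  parents(N9) \ {N8} = {N0, N1, N3, N7}.
MB(N8) = {N0, N1, N3, N5, N7, N9}.
N6 is neither a parent, child, nor co-parent of N8, so it does not belong.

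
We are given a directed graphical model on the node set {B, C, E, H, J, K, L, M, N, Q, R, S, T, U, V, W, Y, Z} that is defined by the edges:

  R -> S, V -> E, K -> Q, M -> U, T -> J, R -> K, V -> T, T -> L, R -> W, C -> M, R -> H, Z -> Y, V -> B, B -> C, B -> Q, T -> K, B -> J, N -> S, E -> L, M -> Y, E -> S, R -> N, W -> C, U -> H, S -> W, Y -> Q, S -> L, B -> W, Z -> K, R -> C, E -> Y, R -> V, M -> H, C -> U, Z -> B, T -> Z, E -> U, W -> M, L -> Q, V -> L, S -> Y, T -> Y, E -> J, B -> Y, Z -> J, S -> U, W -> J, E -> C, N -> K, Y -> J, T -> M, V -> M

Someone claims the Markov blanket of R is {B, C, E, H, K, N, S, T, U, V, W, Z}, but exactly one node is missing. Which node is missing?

Pa(R) = {}.
R's children: C, H, K, N, S, V, W.
Parents of each child, excluding R:
  V has no other parent.
  N has no other parent.
  S also has parents E, N.
  W also has parents B, S.
  parents(C) \ {R} = {B, E, W}.
  parents(K) \ {R} = {N, T, Z}.
  H's other parents are M, U.
MB(R) = {B, C, E, H, K, M, N, S, T, U, V, W, Z}.
Comparing with the claimed set, M is missing.

M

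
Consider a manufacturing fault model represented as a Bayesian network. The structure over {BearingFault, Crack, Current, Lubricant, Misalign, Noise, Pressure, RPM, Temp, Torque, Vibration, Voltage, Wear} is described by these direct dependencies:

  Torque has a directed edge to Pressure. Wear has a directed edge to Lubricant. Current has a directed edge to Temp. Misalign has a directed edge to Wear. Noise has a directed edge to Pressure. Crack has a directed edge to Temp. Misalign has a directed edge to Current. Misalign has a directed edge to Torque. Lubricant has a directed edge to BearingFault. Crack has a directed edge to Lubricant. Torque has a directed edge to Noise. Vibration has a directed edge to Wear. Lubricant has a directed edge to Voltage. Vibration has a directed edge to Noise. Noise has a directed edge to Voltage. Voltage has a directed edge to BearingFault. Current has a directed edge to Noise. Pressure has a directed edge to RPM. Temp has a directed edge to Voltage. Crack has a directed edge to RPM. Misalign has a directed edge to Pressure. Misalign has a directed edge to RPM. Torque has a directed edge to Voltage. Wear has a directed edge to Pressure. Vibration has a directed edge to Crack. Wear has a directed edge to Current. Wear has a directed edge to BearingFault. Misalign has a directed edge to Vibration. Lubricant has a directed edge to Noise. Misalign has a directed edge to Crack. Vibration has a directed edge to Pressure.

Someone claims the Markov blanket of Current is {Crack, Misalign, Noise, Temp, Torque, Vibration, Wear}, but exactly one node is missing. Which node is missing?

Lubricant

The Markov blanket of a node is its parents, its children, and the other parents of its children.
Current has parents Misalign, Wear.
Current's children: Noise, Temp.
For each child, the remaining parents (spouses of Current):
  Temp's other parent is Crack.
  Noise's other parents are Lubricant, Torque, Vibration.
MB(Current) = {Crack, Lubricant, Misalign, Noise, Temp, Torque, Vibration, Wear}.
Comparing with the claimed set, Lubricant is missing.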